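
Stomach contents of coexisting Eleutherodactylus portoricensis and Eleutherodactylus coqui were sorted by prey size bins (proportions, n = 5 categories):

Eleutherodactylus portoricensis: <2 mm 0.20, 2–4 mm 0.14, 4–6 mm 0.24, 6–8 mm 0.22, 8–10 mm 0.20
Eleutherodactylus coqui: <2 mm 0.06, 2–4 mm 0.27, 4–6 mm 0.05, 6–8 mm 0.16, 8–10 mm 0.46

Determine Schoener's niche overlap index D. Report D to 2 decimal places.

Σ|p₁ᵢ − p₂ᵢ| = 0.14 + 0.13 + 0.19 + 0.06 + 0.26 = 0.78
D = 1 − ½ × 0.78 = 1 − 0.390 = 0.6100

0.61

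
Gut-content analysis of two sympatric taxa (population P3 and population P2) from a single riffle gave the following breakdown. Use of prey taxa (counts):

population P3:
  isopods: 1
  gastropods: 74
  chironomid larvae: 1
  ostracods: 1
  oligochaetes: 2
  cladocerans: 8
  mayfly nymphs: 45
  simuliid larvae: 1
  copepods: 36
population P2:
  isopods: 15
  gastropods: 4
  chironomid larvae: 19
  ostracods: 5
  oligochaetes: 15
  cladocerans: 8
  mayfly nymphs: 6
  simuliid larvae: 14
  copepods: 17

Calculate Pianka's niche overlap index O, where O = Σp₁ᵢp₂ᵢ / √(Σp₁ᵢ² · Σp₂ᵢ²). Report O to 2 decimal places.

Proportions for population P3 (n=169): 1/169=0.0059, 74/169=0.4379, 1/169=0.0059, 1/169=0.0059, 2/169=0.0118, 8/169=0.0473, 45/169=0.2663, 1/169=0.0059, 36/169=0.2130
Proportions for population P2 (n=103): 15/103=0.1456, 4/103=0.0388, 19/103=0.1845, 5/103=0.0485, 15/103=0.1456, 8/103=0.0777, 6/103=0.0583, 14/103=0.1359, 17/103=0.1650
Σ p₁ᵢp₂ᵢ = 0.000859 + 0.016991 + 0.001089 + 0.000286 + 0.001718 + 0.003675 + 0.015525 + 0.000802 + 0.035145 = 0.076090
Σp_1ᵢ² = 0.0059² + 0.4379² + 0.0059² + 0.0059² + 0.0118² + 0.0473² + 0.2663² + 0.0059² + 0.2130² = 0.000035 + 0.191756 + 0.000035 + 0.000035 + 0.000139 + 0.002237 + 0.070916 + 0.000035 + 0.045369 = 0.310557
Σp_2ᵢ² = 0.1456² + 0.0388² + 0.1845² + 0.0485² + 0.1456² + 0.0777² + 0.0583² + 0.1359² + 0.1650² = 0.021199 + 0.001505 + 0.034040 + 0.002352 + 0.021199 + 0.006037 + 0.003399 + 0.018469 + 0.027225 = 0.135425
O = 0.076090 / √(0.310557 × 0.135425) = 0.076090 / 0.2050785 = 0.3710

0.37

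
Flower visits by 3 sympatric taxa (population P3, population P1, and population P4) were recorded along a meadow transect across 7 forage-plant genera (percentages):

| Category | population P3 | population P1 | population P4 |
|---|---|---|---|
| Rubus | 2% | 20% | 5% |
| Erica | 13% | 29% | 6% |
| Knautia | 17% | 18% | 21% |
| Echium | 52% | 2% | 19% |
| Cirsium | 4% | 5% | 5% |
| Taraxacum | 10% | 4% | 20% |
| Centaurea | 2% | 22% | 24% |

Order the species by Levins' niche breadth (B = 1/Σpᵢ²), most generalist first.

population P4 > population P1 > population P3

Convert percentages to proportions (divide by 100).
Σp_P3ᵢ² = 0.02² + 0.13² + 0.17² + 0.52² + 0.04² + 0.10² + 0.02² = 0.0004 + 0.0169 + 0.0289 + 0.2704 + 0.0016 + 0.0100 + 0.0004 = 0.3286
B_P3 = 1 / 0.3286 = 3.0432
Σp_P1ᵢ² = 0.20² + 0.29² + 0.18² + 0.02² + 0.05² + 0.04² + 0.22² = 0.0400 + 0.0841 + 0.0324 + 0.0004 + 0.0025 + 0.0016 + 0.0484 = 0.2094
B_P1 = 1 / 0.2094 = 4.7755
Σp_P4ᵢ² = 0.05² + 0.06² + 0.21² + 0.19² + 0.05² + 0.20² + 0.24² = 0.0025 + 0.0036 + 0.0441 + 0.0361 + 0.0025 + 0.0400 + 0.0576 = 0.1864
B_P4 = 1 / 0.1864 = 5.3648
Ranking by B (broadest → narrowest): population P4 (5.36) > population P1 (4.78) > population P3 (3.04)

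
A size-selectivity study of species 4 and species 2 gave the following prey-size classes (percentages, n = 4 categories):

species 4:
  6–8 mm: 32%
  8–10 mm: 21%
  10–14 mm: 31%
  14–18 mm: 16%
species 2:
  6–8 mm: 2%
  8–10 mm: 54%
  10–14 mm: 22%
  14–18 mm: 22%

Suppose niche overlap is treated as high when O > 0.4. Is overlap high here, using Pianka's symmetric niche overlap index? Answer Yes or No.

Yes

Convert percentages to proportions (divide by 100).
Σ p₁ᵢp₂ᵢ = 0.0064 + 0.1134 + 0.0682 + 0.0352 = 0.2232
Σp_1ᵢ² = 0.32² + 0.21² + 0.31² + 0.16² = 0.1024 + 0.0441 + 0.0961 + 0.0256 = 0.2682
Σp_2ᵢ² = 0.02² + 0.54² + 0.22² + 0.22² = 0.0004 + 0.2916 + 0.0484 + 0.0484 = 0.3888
O = 0.2232 / √(0.2682 × 0.3888) = 0.2232 / 0.32292 = 0.6912
O = 0.6912 > 0.4 → Yes.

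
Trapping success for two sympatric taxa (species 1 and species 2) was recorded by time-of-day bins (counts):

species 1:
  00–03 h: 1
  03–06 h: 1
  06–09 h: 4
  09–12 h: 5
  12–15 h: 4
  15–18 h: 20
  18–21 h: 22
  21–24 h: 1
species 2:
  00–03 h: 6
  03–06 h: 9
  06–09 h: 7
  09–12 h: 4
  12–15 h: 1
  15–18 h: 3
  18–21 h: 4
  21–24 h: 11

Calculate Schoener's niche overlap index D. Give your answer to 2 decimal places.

Proportions for species 1 (n=58): 1/58=0.0172, 1/58=0.0172, 4/58=0.0690, 5/58=0.0862, 4/58=0.0690, 20/58=0.3448, 22/58=0.3793, 1/58=0.0172
Proportions for species 2 (n=45): 6/45=0.1333, 9/45=0.2000, 7/45=0.1556, 4/45=0.0889, 1/45=0.0222, 3/45=0.0667, 4/45=0.0889, 11/45=0.2444
Σ|p₁ᵢ − p₂ᵢ| = 0.1161 + 0.1828 + 0.0866 + 0.0027 + 0.0468 + 0.2781 + 0.2904 + 0.2272 = 1.2307
D = 1 − ½ × 1.2307 = 1 − 0.61535 = 0.38465

0.38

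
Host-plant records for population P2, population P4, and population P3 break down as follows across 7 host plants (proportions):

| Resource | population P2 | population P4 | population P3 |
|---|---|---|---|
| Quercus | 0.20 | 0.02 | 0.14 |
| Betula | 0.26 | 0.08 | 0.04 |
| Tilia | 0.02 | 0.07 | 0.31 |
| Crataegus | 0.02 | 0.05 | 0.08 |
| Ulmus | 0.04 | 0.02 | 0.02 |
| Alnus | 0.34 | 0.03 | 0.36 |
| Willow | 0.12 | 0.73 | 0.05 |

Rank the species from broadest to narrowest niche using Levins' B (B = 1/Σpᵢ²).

Σp_P2ᵢ² = 0.20² + 0.26² + 0.02² + 0.02² + 0.04² + 0.34² + 0.12² = 0.0400 + 0.0676 + 0.0004 + 0.0004 + 0.0016 + 0.1156 + 0.0144 = 0.2400
B_P2 = 1 / 0.2400 = 4.1667
Σp_P4ᵢ² = 0.02² + 0.08² + 0.07² + 0.05² + 0.02² + 0.03² + 0.73² = 0.0004 + 0.0064 + 0.0049 + 0.0025 + 0.0004 + 0.0009 + 0.5329 = 0.5484
B_P4 = 1 / 0.5484 = 1.8235
Σp_P3ᵢ² = 0.14² + 0.04² + 0.31² + 0.08² + 0.02² + 0.36² + 0.05² = 0.0196 + 0.0016 + 0.0961 + 0.0064 + 0.0004 + 0.1296 + 0.0025 = 0.2562
B_P3 = 1 / 0.2562 = 3.9032
Ranking by B (broadest → narrowest): population P2 (4.17) > population P3 (3.90) > population P4 (1.82)

population P2 > population P3 > population P4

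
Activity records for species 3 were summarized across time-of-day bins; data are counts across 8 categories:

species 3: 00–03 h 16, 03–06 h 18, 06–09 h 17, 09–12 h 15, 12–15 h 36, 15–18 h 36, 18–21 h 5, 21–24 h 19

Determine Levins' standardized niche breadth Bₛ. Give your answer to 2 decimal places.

Proportions for species 3 (n=162): 16/162=0.0988, 18/162=0.1111, 17/162=0.1049, 15/162=0.0926, 36/162=0.2222, 36/162=0.2222, 5/162=0.0309, 19/162=0.1173
Σpᵢ² = 0.0988² + 0.1111² + 0.1049² + 0.0926² + 0.2222² + 0.2222² + 0.0309² + 0.1173² = 0.009761 + 0.012343 + 0.011004 + 0.008575 + 0.049373 + 0.049373 + 0.000955 + 0.013759 = 0.155143
B = 1 / 0.155143 = 6.4457
Bₛ = (B − 1)/(n − 1) = (6.4457 − 1)/(8 − 1) = 5.4457/7 = 0.7780

0.78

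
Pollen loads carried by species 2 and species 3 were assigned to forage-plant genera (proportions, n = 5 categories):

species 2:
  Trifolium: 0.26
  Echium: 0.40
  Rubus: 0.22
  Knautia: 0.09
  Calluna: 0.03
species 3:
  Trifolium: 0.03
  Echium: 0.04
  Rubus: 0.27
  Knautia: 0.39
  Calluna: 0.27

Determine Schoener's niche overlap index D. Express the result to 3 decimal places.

0.410

Σ|p₁ᵢ − p₂ᵢ| = 0.23 + 0.36 + 0.05 + 0.30 + 0.24 = 1.18
D = 1 − ½ × 1.18 = 1 − 0.590 = 0.41000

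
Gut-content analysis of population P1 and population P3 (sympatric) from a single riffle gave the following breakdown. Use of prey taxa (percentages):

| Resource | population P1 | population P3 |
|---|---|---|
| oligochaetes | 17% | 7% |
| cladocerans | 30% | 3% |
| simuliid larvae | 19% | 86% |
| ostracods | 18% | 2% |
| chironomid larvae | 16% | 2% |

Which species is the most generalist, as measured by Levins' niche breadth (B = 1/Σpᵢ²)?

Convert percentages to proportions (divide by 100).
Σp_P1ᵢ² = 0.17² + 0.30² + 0.19² + 0.18² + 0.16² = 0.0289 + 0.0900 + 0.0361 + 0.0324 + 0.0256 = 0.2130
B_P1 = 1 / 0.2130 = 4.6948
Σp_P3ᵢ² = 0.07² + 0.03² + 0.86² + 0.02² + 0.02² = 0.0049 + 0.0009 + 0.7396 + 0.0004 + 0.0004 = 0.7462
B_P3 = 1 / 0.7462 = 1.3401
Highest B → broadest niche (most generalist): population P1 (B = 4.69).

population P1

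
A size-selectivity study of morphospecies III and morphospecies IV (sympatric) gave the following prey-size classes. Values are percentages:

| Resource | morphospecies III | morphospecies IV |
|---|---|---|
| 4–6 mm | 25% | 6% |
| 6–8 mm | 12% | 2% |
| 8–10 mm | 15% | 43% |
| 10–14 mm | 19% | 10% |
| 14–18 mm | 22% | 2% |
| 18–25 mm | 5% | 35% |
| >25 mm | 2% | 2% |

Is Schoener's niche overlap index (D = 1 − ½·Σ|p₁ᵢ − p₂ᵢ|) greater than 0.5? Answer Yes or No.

No

Convert percentages to proportions (divide by 100).
Σ|p₁ᵢ − p₂ᵢ| = 0.19 + 0.10 + 0.28 + 0.09 + 0.20 + 0.30 + 0.00 = 1.16
D = 1 − ½ × 1.16 = 1 − 0.580 = 0.4200
D = 0.4200 < 0.5 → No.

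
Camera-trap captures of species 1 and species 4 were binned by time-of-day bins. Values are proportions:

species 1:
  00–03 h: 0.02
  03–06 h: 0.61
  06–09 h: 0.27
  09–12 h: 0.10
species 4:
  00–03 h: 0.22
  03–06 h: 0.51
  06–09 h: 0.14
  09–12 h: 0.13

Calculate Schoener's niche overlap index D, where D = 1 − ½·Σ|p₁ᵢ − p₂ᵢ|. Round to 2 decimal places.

Σ|p₁ᵢ − p₂ᵢ| = 0.20 + 0.10 + 0.13 + 0.03 = 0.46
D = 1 − ½ × 0.46 = 1 − 0.230 = 0.7700

0.77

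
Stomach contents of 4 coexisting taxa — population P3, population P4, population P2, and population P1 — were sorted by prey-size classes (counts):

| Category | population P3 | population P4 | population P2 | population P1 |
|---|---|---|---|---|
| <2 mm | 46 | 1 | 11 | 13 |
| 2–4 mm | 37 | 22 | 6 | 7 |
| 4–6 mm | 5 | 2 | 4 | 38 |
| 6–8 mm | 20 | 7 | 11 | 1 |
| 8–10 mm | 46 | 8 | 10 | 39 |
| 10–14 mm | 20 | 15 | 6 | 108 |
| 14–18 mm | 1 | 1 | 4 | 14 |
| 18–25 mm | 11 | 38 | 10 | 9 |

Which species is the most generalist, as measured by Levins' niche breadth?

Proportions for population P3 (n=186): 46/186=0.2473, 37/186=0.1989, 5/186=0.0269, 20/186=0.1075, 46/186=0.2473, 20/186=0.1075, 1/186=0.0054, 11/186=0.0591
Proportions for population P4 (n=94): 1/94=0.0106, 22/94=0.2340, 2/94=0.0213, 7/94=0.0745, 8/94=0.0851, 15/94=0.1596, 1/94=0.0106, 38/94=0.4043
Proportions for population P2 (n=62): 11/62=0.1774, 6/62=0.0968, 4/62=0.0645, 11/62=0.1774, 10/62=0.1613, 6/62=0.0968, 4/62=0.0645, 10/62=0.1613
Proportions for population P1 (n=229): 13/229=0.0568, 7/229=0.0306, 38/229=0.1659, 1/229=0.0044, 39/229=0.1703, 108/229=0.4716, 14/229=0.0611, 9/229=0.0393
Σp_P3ᵢ² = 0.2473² + 0.1989² + 0.0269² + 0.1075² + 0.2473² + 0.1075² + 0.0054² + 0.0591² = 0.061157 + 0.039561 + 0.000724 + 0.011556 + 0.061157 + 0.011556 + 0.000029 + 0.003493 = 0.189233
B_P3 = 1 / 0.189233 = 5.2845
Σp_P4ᵢ² = 0.0106² + 0.2340² + 0.0213² + 0.0745² + 0.0851² + 0.1596² + 0.0106² + 0.4043² = 0.000112 + 0.054756 + 0.000454 + 0.005550 + 0.007242 + 0.025472 + 0.000112 + 0.163458 = 0.257156
B_P4 = 1 / 0.257156 = 3.8887
Σp_P2ᵢ² = 0.1774² + 0.0968² + 0.0645² + 0.1774² + 0.1613² + 0.0968² + 0.0645² + 0.1613² = 0.031471 + 0.009370 + 0.004160 + 0.031471 + 0.026018 + 0.009370 + 0.004160 + 0.026018 = 0.142038
B_P2 = 1 / 0.142038 = 7.0404
Σp_P1ᵢ² = 0.0568² + 0.0306² + 0.1659² + 0.0044² + 0.1703² + 0.4716² + 0.0611² + 0.0393² = 0.003226 + 0.000936 + 0.027523 + 0.000019 + 0.029002 + 0.222407 + 0.003733 + 0.001544 = 0.288390
B_P1 = 1 / 0.288390 = 3.4675
Highest B → broadest niche (most generalist): population P2 (B = 7.04).

population P2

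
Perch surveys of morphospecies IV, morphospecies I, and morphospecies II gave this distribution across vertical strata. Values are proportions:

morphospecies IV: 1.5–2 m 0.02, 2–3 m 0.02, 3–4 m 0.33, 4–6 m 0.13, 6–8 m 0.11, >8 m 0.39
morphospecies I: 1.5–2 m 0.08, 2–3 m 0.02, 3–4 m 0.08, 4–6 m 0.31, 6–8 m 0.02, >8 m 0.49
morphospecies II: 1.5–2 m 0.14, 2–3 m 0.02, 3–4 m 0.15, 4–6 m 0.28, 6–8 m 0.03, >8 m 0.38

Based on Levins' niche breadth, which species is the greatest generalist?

morphospecies II

Σp_IVᵢ² = 0.02² + 0.02² + 0.33² + 0.13² + 0.11² + 0.39² = 0.0004 + 0.0004 + 0.1089 + 0.0169 + 0.0121 + 0.1521 = 0.2908
B_IV = 1 / 0.2908 = 3.4388
Σp_Iᵢ² = 0.08² + 0.02² + 0.08² + 0.31² + 0.02² + 0.49² = 0.0064 + 0.0004 + 0.0064 + 0.0961 + 0.0004 + 0.2401 = 0.3498
B_I = 1 / 0.3498 = 2.8588
Σp_IIᵢ² = 0.14² + 0.02² + 0.15² + 0.28² + 0.03² + 0.38² = 0.0196 + 0.0004 + 0.0225 + 0.0784 + 0.0009 + 0.1444 = 0.2662
B_II = 1 / 0.2662 = 3.7566
Highest B → broadest niche (most generalist): morphospecies II (B = 3.76).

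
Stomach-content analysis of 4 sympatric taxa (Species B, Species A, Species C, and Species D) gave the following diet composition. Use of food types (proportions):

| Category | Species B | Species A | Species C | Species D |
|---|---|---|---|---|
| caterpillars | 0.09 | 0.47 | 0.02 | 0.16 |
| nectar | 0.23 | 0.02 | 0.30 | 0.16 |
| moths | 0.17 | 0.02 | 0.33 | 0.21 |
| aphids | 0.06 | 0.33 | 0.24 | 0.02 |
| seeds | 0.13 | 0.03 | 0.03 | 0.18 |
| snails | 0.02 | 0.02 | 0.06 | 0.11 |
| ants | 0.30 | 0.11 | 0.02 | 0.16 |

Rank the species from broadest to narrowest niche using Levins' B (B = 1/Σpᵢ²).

Σp_Bᵢ² = 0.09² + 0.23² + 0.17² + 0.06² + 0.13² + 0.02² + 0.30² = 0.0081 + 0.0529 + 0.0289 + 0.0036 + 0.0169 + 0.0004 + 0.0900 = 0.2008
B_B = 1 / 0.2008 = 4.9801
Σp_Aᵢ² = 0.47² + 0.02² + 0.02² + 0.33² + 0.03² + 0.02² + 0.11² = 0.2209 + 0.0004 + 0.0004 + 0.1089 + 0.0009 + 0.0004 + 0.0121 = 0.3440
B_A = 1 / 0.3440 = 2.9070
Σp_Cᵢ² = 0.02² + 0.30² + 0.33² + 0.24² + 0.03² + 0.06² + 0.02² = 0.0004 + 0.0900 + 0.1089 + 0.0576 + 0.0009 + 0.0036 + 0.0004 = 0.2618
B_C = 1 / 0.2618 = 3.8197
Σp_Dᵢ² = 0.16² + 0.16² + 0.21² + 0.02² + 0.18² + 0.11² + 0.16² = 0.0256 + 0.0256 + 0.0441 + 0.0004 + 0.0324 + 0.0121 + 0.0256 = 0.1658
B_D = 1 / 0.1658 = 6.0314
Ranking by B (broadest → narrowest): Species D (6.03) > Species B (4.98) > Species C (3.82) > Species A (2.91)

Species D > Species B > Species C > Species A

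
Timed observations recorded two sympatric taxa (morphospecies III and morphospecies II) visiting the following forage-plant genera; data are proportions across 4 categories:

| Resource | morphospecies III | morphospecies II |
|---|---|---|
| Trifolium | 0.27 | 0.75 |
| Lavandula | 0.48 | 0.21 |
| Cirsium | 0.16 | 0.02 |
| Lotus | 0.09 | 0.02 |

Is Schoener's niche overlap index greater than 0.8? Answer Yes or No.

No

Σ|p₁ᵢ − p₂ᵢ| = 0.48 + 0.27 + 0.14 + 0.07 = 0.96
D = 1 − ½ × 0.96 = 1 − 0.480 = 0.5200
D = 0.5200 < 0.8 → No.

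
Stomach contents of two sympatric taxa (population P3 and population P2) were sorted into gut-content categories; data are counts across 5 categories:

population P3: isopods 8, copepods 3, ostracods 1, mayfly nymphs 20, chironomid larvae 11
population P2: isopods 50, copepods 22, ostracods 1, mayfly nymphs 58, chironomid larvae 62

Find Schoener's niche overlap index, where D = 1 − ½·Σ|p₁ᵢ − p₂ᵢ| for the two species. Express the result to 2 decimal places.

Proportions for population P3 (n=43): 8/43=0.1860, 3/43=0.0698, 1/43=0.0233, 20/43=0.4651, 11/43=0.2558
Proportions for population P2 (n=193): 50/193=0.2591, 22/193=0.1140, 1/193=0.0052, 58/193=0.3005, 62/193=0.3212
Σ|p₁ᵢ − p₂ᵢ| = 0.0731 + 0.0442 + 0.0181 + 0.1646 + 0.0654 = 0.3654
D = 1 − ½ × 0.3654 = 1 − 0.18270 = 0.81730

0.82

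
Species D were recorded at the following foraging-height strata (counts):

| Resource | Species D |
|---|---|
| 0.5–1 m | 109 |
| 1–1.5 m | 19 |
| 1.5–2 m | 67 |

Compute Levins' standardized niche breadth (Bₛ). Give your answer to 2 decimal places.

Proportions for Species D (n=195): 109/195=0.5590, 19/195=0.0974, 67/195=0.3436
Σpᵢ² = 0.5590² + 0.0974² + 0.3436² = 0.312481 + 0.009487 + 0.118061 = 0.440029
B = 1 / 0.440029 = 2.2726
Bₛ = (B − 1)/(n − 1) = (2.2726 − 1)/(3 − 1) = 1.2726/2 = 0.6363

0.64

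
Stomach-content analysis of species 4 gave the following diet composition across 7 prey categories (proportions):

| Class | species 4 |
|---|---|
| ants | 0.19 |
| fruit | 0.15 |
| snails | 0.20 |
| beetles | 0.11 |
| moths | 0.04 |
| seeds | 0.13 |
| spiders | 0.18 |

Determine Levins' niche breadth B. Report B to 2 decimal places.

Σpᵢ² = 0.19² + 0.15² + 0.20² + 0.11² + 0.04² + 0.13² + 0.18² = 0.0361 + 0.0225 + 0.0400 + 0.0121 + 0.0016 + 0.0169 + 0.0324 = 0.1616
B = 1 / 0.1616 = 6.1881

6.19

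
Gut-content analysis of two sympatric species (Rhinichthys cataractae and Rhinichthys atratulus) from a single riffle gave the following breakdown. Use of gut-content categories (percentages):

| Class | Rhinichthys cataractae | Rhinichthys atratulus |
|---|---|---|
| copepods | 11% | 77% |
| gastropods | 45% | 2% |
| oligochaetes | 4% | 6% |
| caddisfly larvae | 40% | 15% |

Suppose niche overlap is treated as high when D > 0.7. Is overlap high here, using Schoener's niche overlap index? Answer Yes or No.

Convert percentages to proportions (divide by 100).
Σ|p₁ᵢ − p₂ᵢ| = 0.66 + 0.43 + 0.02 + 0.25 = 1.36
D = 1 − ½ × 1.36 = 1 − 0.680 = 0.3200
D = 0.3200 < 0.7 → No.

No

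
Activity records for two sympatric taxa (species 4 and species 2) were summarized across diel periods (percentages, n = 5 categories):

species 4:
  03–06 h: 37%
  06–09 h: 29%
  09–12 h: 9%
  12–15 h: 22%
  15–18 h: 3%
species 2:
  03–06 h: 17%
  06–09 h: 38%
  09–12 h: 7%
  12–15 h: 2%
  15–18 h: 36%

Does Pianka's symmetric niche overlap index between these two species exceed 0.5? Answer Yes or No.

Convert percentages to proportions (divide by 100).
Σ p₁ᵢp₂ᵢ = 0.0629 + 0.1102 + 0.0063 + 0.0044 + 0.0108 = 0.1946
Σp_1ᵢ² = 0.37² + 0.29² + 0.09² + 0.22² + 0.03² = 0.1369 + 0.0841 + 0.0081 + 0.0484 + 0.0009 = 0.2784
Σp_2ᵢ² = 0.17² + 0.38² + 0.07² + 0.02² + 0.36² = 0.0289 + 0.1444 + 0.0049 + 0.0004 + 0.1296 = 0.3082
O = 0.1946 / √(0.2784 × 0.3082) = 0.1946 / 0.29292 = 0.6643
O = 0.6643 > 0.5 → Yes.

Yes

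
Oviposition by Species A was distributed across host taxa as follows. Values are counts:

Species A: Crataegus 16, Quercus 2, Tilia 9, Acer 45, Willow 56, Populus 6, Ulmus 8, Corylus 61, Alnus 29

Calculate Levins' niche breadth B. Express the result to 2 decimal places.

Proportions for Species A (n=232): 16/232=0.0690, 2/232=0.0086, 9/232=0.0388, 45/232=0.1940, 56/232=0.2414, 6/232=0.0259, 8/232=0.0345, 61/232=0.2629, 29/232=0.1250
Σpᵢ² = 0.0690² + 0.0086² + 0.0388² + 0.1940² + 0.2414² + 0.0259² + 0.0345² + 0.2629² + 0.1250² = 0.004761 + 0.000074 + 0.001505 + 0.037636 + 0.058274 + 0.000671 + 0.001190 + 0.069116 + 0.015625 = 0.188852
B = 1 / 0.188852 = 5.2952

5.30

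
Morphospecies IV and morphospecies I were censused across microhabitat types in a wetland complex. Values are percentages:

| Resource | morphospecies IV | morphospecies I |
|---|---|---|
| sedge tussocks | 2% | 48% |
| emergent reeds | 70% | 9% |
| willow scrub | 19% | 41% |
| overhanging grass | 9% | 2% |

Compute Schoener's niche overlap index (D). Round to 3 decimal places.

Convert percentages to proportions (divide by 100).
Σ|p₁ᵢ − p₂ᵢ| = 0.46 + 0.61 + 0.22 + 0.07 = 1.36
D = 1 − ½ × 1.36 = 1 − 0.680 = 0.32000

0.320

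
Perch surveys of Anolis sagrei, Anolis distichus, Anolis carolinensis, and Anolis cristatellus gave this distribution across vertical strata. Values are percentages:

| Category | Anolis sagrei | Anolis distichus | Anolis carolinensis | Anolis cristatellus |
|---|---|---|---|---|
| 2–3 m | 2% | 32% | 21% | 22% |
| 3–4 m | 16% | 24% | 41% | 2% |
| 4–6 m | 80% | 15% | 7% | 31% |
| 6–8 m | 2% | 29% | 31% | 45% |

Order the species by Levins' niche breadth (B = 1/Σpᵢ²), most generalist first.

Convert percentages to proportions (divide by 100).
Σp_sagrᵢ² = 0.02² + 0.16² + 0.80² + 0.02² = 0.0004 + 0.0256 + 0.6400 + 0.0004 = 0.6664
B_sagr = 1 / 0.6664 = 1.5006
Σp_distᵢ² = 0.32² + 0.24² + 0.15² + 0.29² = 0.1024 + 0.0576 + 0.0225 + 0.0841 = 0.2666
B_dist = 1 / 0.2666 = 3.7509
Σp_caroᵢ² = 0.21² + 0.41² + 0.07² + 0.31² = 0.0441 + 0.1681 + 0.0049 + 0.0961 = 0.3132
B_caro = 1 / 0.3132 = 3.1928
Σp_crisᵢ² = 0.22² + 0.02² + 0.31² + 0.45² = 0.0484 + 0.0004 + 0.0961 + 0.2025 = 0.3474
B_cris = 1 / 0.3474 = 2.8785
Ranking by B (broadest → narrowest): Anolis distichus (3.75) > Anolis carolinensis (3.19) > Anolis cristatellus (2.88) > Anolis sagrei (1.50)

Anolis distichus > Anolis carolinensis > Anolis cristatellus > Anolis sagrei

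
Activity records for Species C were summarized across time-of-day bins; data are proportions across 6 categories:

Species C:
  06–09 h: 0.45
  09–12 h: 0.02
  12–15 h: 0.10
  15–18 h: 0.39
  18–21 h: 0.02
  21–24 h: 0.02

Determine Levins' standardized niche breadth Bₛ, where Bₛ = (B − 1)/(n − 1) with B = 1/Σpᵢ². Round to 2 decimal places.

0.35

Σpᵢ² = 0.45² + 0.02² + 0.10² + 0.39² + 0.02² + 0.02² = 0.2025 + 0.0004 + 0.0100 + 0.1521 + 0.0004 + 0.0004 = 0.3658
B = 1 / 0.3658 = 2.7337
Bₛ = (B − 1)/(n − 1) = (2.7337 − 1)/(6 − 1) = 1.7337/5 = 0.3467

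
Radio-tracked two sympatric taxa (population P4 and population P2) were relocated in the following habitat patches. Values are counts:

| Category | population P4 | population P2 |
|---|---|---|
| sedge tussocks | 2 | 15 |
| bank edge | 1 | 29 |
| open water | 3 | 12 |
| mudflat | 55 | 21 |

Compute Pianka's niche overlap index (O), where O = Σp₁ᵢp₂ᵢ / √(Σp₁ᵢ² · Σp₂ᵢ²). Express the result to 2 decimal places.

Proportions for population P4 (n=61): 2/61=0.0328, 1/61=0.0164, 3/61=0.0492, 55/61=0.9016
Proportions for population P2 (n=77): 15/77=0.1948, 29/77=0.3766, 12/77=0.1558, 21/77=0.2727
Σ p₁ᵢp₂ᵢ = 0.006389 + 0.006176 + 0.007665 + 0.245866 = 0.266096
Σp_1ᵢ² = 0.0328² + 0.0164² + 0.0492² + 0.9016² = 0.001076 + 0.000269 + 0.002421 + 0.812883 = 0.816649
Σp_2ᵢ² = 0.1948² + 0.3766² + 0.1558² + 0.2727² = 0.037947 + 0.141828 + 0.024274 + 0.074365 = 0.278414
O = 0.266096 / √(0.816649 × 0.278414) = 0.266096 / 0.4768296 = 0.5581

0.56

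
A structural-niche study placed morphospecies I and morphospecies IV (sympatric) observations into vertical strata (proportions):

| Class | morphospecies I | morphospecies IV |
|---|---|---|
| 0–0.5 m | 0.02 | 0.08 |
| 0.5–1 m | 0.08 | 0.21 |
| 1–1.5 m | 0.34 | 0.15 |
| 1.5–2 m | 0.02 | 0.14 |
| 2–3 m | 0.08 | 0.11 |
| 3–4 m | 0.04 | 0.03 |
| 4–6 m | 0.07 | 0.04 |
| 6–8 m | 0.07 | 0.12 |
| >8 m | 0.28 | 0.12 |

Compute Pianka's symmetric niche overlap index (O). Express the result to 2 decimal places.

Σ p₁ᵢp₂ᵢ = 0.0016 + 0.0168 + 0.0510 + 0.0028 + 0.0088 + 0.0012 + 0.0028 + 0.0084 + 0.0336 = 0.1270
Σp_1ᵢ² = 0.02² + 0.08² + 0.34² + 0.02² + 0.08² + 0.04² + 0.07² + 0.07² + 0.28² = 0.0004 + 0.0064 + 0.1156 + 0.0004 + 0.0064 + 0.0016 + 0.0049 + 0.0049 + 0.0784 = 0.2190
Σp_2ᵢ² = 0.08² + 0.21² + 0.15² + 0.14² + 0.11² + 0.03² + 0.04² + 0.12² + 0.12² = 0.0064 + 0.0441 + 0.0225 + 0.0196 + 0.0121 + 0.0009 + 0.0016 + 0.0144 + 0.0144 = 0.1360
O = 0.1270 / √(0.2190 × 0.1360) = 0.1270 / 0.17258 = 0.7359

0.74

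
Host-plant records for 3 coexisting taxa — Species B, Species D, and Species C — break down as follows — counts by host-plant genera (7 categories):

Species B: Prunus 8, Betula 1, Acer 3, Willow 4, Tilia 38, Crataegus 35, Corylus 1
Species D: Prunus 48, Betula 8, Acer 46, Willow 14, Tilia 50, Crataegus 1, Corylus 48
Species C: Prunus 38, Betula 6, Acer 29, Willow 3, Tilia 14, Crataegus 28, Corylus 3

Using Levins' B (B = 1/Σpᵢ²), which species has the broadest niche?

Species D

Proportions for Species B (n=90): 8/90=0.0889, 1/90=0.0111, 3/90=0.0333, 4/90=0.0444, 38/90=0.4222, 35/90=0.3889, 1/90=0.0111
Proportions for Species D (n=215): 48/215=0.2233, 8/215=0.0372, 46/215=0.2140, 14/215=0.0651, 50/215=0.2326, 1/215=0.0047, 48/215=0.2233
Proportions for Species C (n=121): 38/121=0.3140, 6/121=0.0496, 29/121=0.2397, 3/121=0.0248, 14/121=0.1157, 28/121=0.2314, 3/121=0.0248
Σp_Bᵢ² = 0.0889² + 0.0111² + 0.0333² + 0.0444² + 0.4222² + 0.3889² + 0.0111² = 0.007903 + 0.000123 + 0.001109 + 0.001971 + 0.178253 + 0.151243 + 0.000123 = 0.340725
B_B = 1 / 0.340725 = 2.9349
Σp_Dᵢ² = 0.2233² + 0.0372² + 0.2140² + 0.0651² + 0.2326² + 0.0047² + 0.2233² = 0.049863 + 0.001384 + 0.045796 + 0.004238 + 0.054103 + 0.000022 + 0.049863 = 0.205269
B_D = 1 / 0.205269 = 4.8717
Σp_Cᵢ² = 0.3140² + 0.0496² + 0.2397² + 0.0248² + 0.1157² + 0.2314² + 0.0248² = 0.098596 + 0.002460 + 0.057456 + 0.000615 + 0.013386 + 0.053546 + 0.000615 = 0.226674
B_C = 1 / 0.226674 = 4.4116
Highest B → broadest niche (most generalist): Species D (B = 4.87).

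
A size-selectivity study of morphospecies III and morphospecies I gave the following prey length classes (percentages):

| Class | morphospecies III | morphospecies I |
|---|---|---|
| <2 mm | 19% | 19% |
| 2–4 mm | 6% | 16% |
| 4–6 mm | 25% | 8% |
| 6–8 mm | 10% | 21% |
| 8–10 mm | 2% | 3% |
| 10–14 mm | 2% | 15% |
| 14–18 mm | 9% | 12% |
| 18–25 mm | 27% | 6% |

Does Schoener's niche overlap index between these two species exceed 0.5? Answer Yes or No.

Convert percentages to proportions (divide by 100).
Σ|p₁ᵢ − p₂ᵢ| = 0.00 + 0.10 + 0.17 + 0.11 + 0.01 + 0.13 + 0.03 + 0.21 = 0.76
D = 1 − ½ × 0.76 = 1 − 0.380 = 0.6200
D = 0.6200 > 0.5 → Yes.

Yes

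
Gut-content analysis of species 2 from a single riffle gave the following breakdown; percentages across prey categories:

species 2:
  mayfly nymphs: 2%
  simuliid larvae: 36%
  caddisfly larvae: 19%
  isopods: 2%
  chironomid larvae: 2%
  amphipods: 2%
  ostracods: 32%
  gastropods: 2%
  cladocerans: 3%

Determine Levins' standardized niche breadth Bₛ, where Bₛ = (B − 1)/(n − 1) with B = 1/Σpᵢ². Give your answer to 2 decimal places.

Convert percentages to proportions (divide by 100).
Σpᵢ² = 0.02² + 0.36² + 0.19² + 0.02² + 0.02² + 0.02² + 0.32² + 0.02² + 0.03² = 0.0004 + 0.1296 + 0.0361 + 0.0004 + 0.0004 + 0.0004 + 0.1024 + 0.0004 + 0.0009 = 0.2710
B = 1 / 0.2710 = 3.6900
Bₛ = (B − 1)/(n − 1) = (3.6900 − 1)/(9 − 1) = 2.6900/8 = 0.3363

0.34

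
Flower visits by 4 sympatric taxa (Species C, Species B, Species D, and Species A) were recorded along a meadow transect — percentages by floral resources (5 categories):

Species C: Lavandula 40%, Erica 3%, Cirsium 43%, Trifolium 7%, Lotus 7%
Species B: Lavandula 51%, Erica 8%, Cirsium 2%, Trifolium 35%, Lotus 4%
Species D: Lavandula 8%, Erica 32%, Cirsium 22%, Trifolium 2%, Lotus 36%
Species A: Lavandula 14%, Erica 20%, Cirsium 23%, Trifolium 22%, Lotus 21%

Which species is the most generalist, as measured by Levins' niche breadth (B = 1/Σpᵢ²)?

Species A

Convert percentages to proportions (divide by 100).
Σp_Cᵢ² = 0.40² + 0.03² + 0.43² + 0.07² + 0.07² = 0.1600 + 0.0009 + 0.1849 + 0.0049 + 0.0049 = 0.3556
B_C = 1 / 0.3556 = 2.8121
Σp_Bᵢ² = 0.51² + 0.08² + 0.02² + 0.35² + 0.04² = 0.2601 + 0.0064 + 0.0004 + 0.1225 + 0.0016 = 0.3910
B_B = 1 / 0.3910 = 2.5575
Σp_Dᵢ² = 0.08² + 0.32² + 0.22² + 0.02² + 0.36² = 0.0064 + 0.1024 + 0.0484 + 0.0004 + 0.1296 = 0.2872
B_D = 1 / 0.2872 = 3.4819
Σp_Aᵢ² = 0.14² + 0.20² + 0.23² + 0.22² + 0.21² = 0.0196 + 0.0400 + 0.0529 + 0.0484 + 0.0441 = 0.2050
B_A = 1 / 0.2050 = 4.8780
Highest B → broadest niche (most generalist): Species A (B = 4.88).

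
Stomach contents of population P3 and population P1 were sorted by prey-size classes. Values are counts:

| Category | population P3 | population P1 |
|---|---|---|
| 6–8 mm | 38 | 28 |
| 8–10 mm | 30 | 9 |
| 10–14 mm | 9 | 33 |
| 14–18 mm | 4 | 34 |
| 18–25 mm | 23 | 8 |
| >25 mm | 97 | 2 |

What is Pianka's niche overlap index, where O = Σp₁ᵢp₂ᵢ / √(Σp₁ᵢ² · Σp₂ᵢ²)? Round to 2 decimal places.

0.34

Proportions for population P3 (n=201): 38/201=0.1891, 30/201=0.1493, 9/201=0.0448, 4/201=0.0199, 23/201=0.1144, 97/201=0.4826
Proportions for population P1 (n=114): 28/114=0.2456, 9/114=0.0789, 33/114=0.2895, 34/114=0.2982, 8/114=0.0702, 2/114=0.0175
Σ p₁ᵢp₂ᵢ = 0.046443 + 0.011780 + 0.012970 + 0.005934 + 0.008031 + 0.008446 = 0.093604
Σp_1ᵢ² = 0.1891² + 0.1493² + 0.0448² + 0.0199² + 0.1144² + 0.4826² = 0.035759 + 0.022290 + 0.002007 + 0.000396 + 0.013087 + 0.232903 = 0.306442
Σp_2ᵢ² = 0.2456² + 0.0789² + 0.2895² + 0.2982² + 0.0702² + 0.0175² = 0.060319 + 0.006225 + 0.083810 + 0.088923 + 0.004928 + 0.000306 = 0.244511
O = 0.093604 / √(0.306442 × 0.244511) = 0.093604 / 0.2737306 = 0.3420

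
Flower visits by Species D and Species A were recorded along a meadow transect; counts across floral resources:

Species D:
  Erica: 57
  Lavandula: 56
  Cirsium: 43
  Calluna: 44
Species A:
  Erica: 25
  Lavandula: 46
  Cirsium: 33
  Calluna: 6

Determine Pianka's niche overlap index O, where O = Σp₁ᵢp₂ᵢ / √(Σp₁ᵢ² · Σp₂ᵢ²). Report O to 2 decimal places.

0.91

Proportions for Species D (n=200): 57/200=0.2850, 56/200=0.2800, 43/200=0.2150, 44/200=0.2200
Proportions for Species A (n=110): 25/110=0.2273, 46/110=0.4182, 33/110=0.3000, 6/110=0.0545
Σ p₁ᵢp₂ᵢ = 0.064781 + 0.117096 + 0.064500 + 0.011990 = 0.258367
Σp_1ᵢ² = 0.2850² + 0.2800² + 0.2150² + 0.2200² = 0.081225 + 0.078400 + 0.046225 + 0.048400 = 0.254250
Σp_2ᵢ² = 0.2273² + 0.4182² + 0.3000² + 0.0545² = 0.051665 + 0.174891 + 0.090000 + 0.002970 = 0.319526
O = 0.258367 / √(0.254250 × 0.319526) = 0.258367 / 0.2850254 = 0.9065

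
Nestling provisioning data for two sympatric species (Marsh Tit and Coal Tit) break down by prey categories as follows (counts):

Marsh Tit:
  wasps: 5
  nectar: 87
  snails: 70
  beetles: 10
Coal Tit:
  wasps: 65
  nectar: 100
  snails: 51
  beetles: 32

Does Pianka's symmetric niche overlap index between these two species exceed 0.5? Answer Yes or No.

Proportions for Marsh Tit (n=172): 5/172=0.0291, 87/172=0.5058, 70/172=0.4070, 10/172=0.0581
Proportions for Coal Tit (n=248): 65/248=0.2621, 100/248=0.4032, 51/248=0.2056, 32/248=0.1290
Σ p₁ᵢp₂ᵢ = 0.007627 + 0.203939 + 0.083679 + 0.007495 = 0.302740
Σp_1ᵢ² = 0.0291² + 0.5058² + 0.4070² + 0.0581² = 0.000847 + 0.255834 + 0.165649 + 0.003376 = 0.425706
Σp_2ᵢ² = 0.2621² + 0.4032² + 0.2056² + 0.1290² = 0.068696 + 0.162570 + 0.042271 + 0.016641 = 0.290178
O = 0.302740 / √(0.425706 × 0.290178) = 0.302740 / 0.3514691 = 0.8614
O = 0.8614 > 0.5 → Yes.

Yes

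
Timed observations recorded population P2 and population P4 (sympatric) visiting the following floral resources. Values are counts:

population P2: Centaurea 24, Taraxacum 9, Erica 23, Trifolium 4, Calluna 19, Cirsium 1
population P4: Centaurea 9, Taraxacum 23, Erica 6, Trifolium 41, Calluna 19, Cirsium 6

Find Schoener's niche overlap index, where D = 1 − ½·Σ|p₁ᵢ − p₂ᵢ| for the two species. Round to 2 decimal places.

0.50

Proportions for population P2 (n=80): 24/80=0.3000, 9/80=0.1125, 23/80=0.2875, 4/80=0.0500, 19/80=0.2375, 1/80=0.0125
Proportions for population P4 (n=104): 9/104=0.0865, 23/104=0.2212, 6/104=0.0577, 41/104=0.3942, 19/104=0.1827, 6/104=0.0577
Σ|p₁ᵢ − p₂ᵢ| = 0.2135 + 0.1087 + 0.2298 + 0.3442 + 0.0548 + 0.0452 = 0.9962
D = 1 − ½ × 0.9962 = 1 − 0.49810 = 0.50190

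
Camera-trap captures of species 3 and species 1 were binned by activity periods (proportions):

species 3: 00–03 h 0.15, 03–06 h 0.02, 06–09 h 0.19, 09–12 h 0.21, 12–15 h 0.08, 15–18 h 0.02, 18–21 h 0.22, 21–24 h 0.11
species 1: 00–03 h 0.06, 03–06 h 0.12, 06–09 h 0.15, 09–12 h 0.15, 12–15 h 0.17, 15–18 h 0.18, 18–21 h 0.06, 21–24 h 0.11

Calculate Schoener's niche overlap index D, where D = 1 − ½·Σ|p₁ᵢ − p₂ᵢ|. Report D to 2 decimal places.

Σ|p₁ᵢ − p₂ᵢ| = 0.09 + 0.10 + 0.04 + 0.06 + 0.09 + 0.16 + 0.16 + 0.00 = 0.70
D = 1 − ½ × 0.70 = 1 − 0.350 = 0.6500

0.65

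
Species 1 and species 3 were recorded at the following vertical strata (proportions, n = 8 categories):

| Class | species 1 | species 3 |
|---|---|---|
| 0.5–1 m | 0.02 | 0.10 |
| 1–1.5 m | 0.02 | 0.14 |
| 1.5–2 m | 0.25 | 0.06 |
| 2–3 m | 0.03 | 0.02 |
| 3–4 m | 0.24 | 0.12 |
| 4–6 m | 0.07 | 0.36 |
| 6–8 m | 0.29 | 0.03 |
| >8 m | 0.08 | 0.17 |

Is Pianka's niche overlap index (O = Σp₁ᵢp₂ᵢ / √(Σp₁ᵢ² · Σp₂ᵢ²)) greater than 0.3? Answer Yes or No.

Yes

Σ p₁ᵢp₂ᵢ = 0.0020 + 0.0028 + 0.0150 + 0.0006 + 0.0288 + 0.0252 + 0.0087 + 0.0136 = 0.0967
Σp_1ᵢ² = 0.02² + 0.02² + 0.25² + 0.03² + 0.24² + 0.07² + 0.29² + 0.08² = 0.0004 + 0.0004 + 0.0625 + 0.0009 + 0.0576 + 0.0049 + 0.0841 + 0.0064 = 0.2172
Σp_2ᵢ² = 0.10² + 0.14² + 0.06² + 0.02² + 0.12² + 0.36² + 0.03² + 0.17² = 0.0100 + 0.0196 + 0.0036 + 0.0004 + 0.0144 + 0.1296 + 0.0009 + 0.0289 = 0.2074
O = 0.0967 / √(0.2172 × 0.2074) = 0.0967 / 0.21224 = 0.4556
O = 0.4556 > 0.3 → Yes.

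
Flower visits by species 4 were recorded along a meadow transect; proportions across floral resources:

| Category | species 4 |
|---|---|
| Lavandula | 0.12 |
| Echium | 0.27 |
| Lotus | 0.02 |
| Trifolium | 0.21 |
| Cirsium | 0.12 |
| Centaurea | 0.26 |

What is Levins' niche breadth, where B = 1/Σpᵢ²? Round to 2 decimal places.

4.68

Σpᵢ² = 0.12² + 0.27² + 0.02² + 0.21² + 0.12² + 0.26² = 0.0144 + 0.0729 + 0.0004 + 0.0441 + 0.0144 + 0.0676 = 0.2138
B = 1 / 0.2138 = 4.6773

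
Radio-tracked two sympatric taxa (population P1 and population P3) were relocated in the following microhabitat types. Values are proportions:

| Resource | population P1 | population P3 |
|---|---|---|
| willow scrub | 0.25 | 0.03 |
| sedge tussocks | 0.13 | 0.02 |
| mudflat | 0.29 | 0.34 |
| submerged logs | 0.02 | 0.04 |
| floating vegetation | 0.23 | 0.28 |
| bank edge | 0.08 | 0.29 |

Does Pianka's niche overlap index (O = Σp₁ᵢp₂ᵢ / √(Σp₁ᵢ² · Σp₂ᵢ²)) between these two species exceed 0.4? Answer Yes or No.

Yes

Σ p₁ᵢp₂ᵢ = 0.0075 + 0.0026 + 0.0986 + 0.0008 + 0.0644 + 0.0232 = 0.1971
Σp_1ᵢ² = 0.25² + 0.13² + 0.29² + 0.02² + 0.23² + 0.08² = 0.0625 + 0.0169 + 0.0841 + 0.0004 + 0.0529 + 0.0064 = 0.2232
Σp_2ᵢ² = 0.03² + 0.02² + 0.34² + 0.04² + 0.28² + 0.29² = 0.0009 + 0.0004 + 0.1156 + 0.0016 + 0.0784 + 0.0841 = 0.2810
O = 0.1971 / √(0.2232 × 0.2810) = 0.1971 / 0.25044 = 0.7870
O = 0.7870 > 0.4 → Yes.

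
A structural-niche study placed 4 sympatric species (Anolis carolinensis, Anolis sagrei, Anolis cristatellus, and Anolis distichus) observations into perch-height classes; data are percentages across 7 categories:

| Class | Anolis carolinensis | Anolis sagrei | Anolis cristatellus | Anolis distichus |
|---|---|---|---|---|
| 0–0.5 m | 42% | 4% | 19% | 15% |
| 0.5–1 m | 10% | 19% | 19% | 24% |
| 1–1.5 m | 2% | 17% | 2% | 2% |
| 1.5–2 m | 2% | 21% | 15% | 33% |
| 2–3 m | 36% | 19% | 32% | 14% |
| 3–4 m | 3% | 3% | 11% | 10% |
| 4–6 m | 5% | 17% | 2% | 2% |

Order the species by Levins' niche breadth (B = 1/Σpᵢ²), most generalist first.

Convert percentages to proportions (divide by 100).
Σp_caroᵢ² = 0.42² + 0.10² + 0.02² + 0.02² + 0.36² + 0.03² + 0.05² = 0.1764 + 0.0100 + 0.0004 + 0.0004 + 0.1296 + 0.0009 + 0.0025 = 0.3202
B_caro = 1 / 0.3202 = 3.1230
Σp_sagrᵢ² = 0.04² + 0.19² + 0.17² + 0.21² + 0.19² + 0.03² + 0.17² = 0.0016 + 0.0361 + 0.0289 + 0.0441 + 0.0361 + 0.0009 + 0.0289 = 0.1766
B_sagr = 1 / 0.1766 = 5.6625
Σp_crisᵢ² = 0.19² + 0.19² + 0.02² + 0.15² + 0.32² + 0.11² + 0.02² = 0.0361 + 0.0361 + 0.0004 + 0.0225 + 0.1024 + 0.0121 + 0.0004 = 0.2100
B_cris = 1 / 0.2100 = 4.7619
Σp_distᵢ² = 0.15² + 0.24² + 0.02² + 0.33² + 0.14² + 0.10² + 0.02² = 0.0225 + 0.0576 + 0.0004 + 0.1089 + 0.0196 + 0.0100 + 0.0004 = 0.2194
B_dist = 1 / 0.2194 = 4.5579
Ranking by B (broadest → narrowest): Anolis sagrei (5.66) > Anolis cristatellus (4.76) > Anolis distichus (4.56) > Anolis carolinensis (3.12)

Anolis sagrei > Anolis cristatellus > Anolis distichus > Anolis carolinensis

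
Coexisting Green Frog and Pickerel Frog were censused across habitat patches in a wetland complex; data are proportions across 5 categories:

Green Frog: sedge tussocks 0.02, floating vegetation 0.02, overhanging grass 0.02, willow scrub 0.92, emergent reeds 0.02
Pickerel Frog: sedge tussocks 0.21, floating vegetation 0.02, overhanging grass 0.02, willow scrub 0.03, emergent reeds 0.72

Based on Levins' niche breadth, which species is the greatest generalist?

Σp_Greeᵢ² = 0.02² + 0.02² + 0.02² + 0.92² + 0.02² = 0.0004 + 0.0004 + 0.0004 + 0.8464 + 0.0004 = 0.8480
B_Gree = 1 / 0.8480 = 1.1792
Σp_Pickᵢ² = 0.21² + 0.02² + 0.02² + 0.03² + 0.72² = 0.0441 + 0.0004 + 0.0004 + 0.0009 + 0.5184 = 0.5642
B_Pick = 1 / 0.5642 = 1.7724
Highest B → broadest niche (most generalist): Pickerel Frog (B = 1.77).

Pickerel Frog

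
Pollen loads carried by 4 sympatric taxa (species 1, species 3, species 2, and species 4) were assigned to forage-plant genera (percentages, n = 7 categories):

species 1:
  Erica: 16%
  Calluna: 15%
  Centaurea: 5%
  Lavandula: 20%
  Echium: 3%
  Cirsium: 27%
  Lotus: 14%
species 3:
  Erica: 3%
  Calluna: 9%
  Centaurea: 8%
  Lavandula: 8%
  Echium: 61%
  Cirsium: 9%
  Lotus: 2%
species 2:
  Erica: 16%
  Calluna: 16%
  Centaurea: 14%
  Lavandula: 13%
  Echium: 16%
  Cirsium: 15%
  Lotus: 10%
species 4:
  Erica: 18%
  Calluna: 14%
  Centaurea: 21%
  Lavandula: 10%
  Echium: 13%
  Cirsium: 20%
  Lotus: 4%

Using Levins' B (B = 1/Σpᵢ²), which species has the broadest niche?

Convert percentages to proportions (divide by 100).
Σp_1ᵢ² = 0.16² + 0.15² + 0.05² + 0.20² + 0.03² + 0.27² + 0.14² = 0.0256 + 0.0225 + 0.0025 + 0.0400 + 0.0009 + 0.0729 + 0.0196 = 0.1840
B_1 = 1 / 0.1840 = 5.4348
Σp_3ᵢ² = 0.03² + 0.09² + 0.08² + 0.08² + 0.61² + 0.09² + 0.02² = 0.0009 + 0.0081 + 0.0064 + 0.0064 + 0.3721 + 0.0081 + 0.0004 = 0.4024
B_3 = 1 / 0.4024 = 2.4851
Σp_2ᵢ² = 0.16² + 0.16² + 0.14² + 0.13² + 0.16² + 0.15² + 0.10² = 0.0256 + 0.0256 + 0.0196 + 0.0169 + 0.0256 + 0.0225 + 0.0100 = 0.1458
B_2 = 1 / 0.1458 = 6.8587
Σp_4ᵢ² = 0.18² + 0.14² + 0.21² + 0.10² + 0.13² + 0.20² + 0.04² = 0.0324 + 0.0196 + 0.0441 + 0.0100 + 0.0169 + 0.0400 + 0.0016 = 0.1646
B_4 = 1 / 0.1646 = 6.0753
Highest B → broadest niche (most generalist): species 2 (B = 6.86).

species 2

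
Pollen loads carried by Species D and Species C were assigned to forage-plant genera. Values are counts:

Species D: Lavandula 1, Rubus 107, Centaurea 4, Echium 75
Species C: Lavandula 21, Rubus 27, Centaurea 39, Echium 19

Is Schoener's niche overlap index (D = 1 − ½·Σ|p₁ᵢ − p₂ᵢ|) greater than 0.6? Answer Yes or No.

Proportions for Species D (n=187): 1/187=0.0053, 107/187=0.5722, 4/187=0.0214, 75/187=0.4011
Proportions for Species C (n=106): 21/106=0.1981, 27/106=0.2547, 39/106=0.3679, 19/106=0.1792
Σ|p₁ᵢ − p₂ᵢ| = 0.1928 + 0.3175 + 0.3465 + 0.2219 = 1.0787
D = 1 − ½ × 1.0787 = 1 − 0.53935 = 0.46065
D = 0.46065 < 0.6 → No.

No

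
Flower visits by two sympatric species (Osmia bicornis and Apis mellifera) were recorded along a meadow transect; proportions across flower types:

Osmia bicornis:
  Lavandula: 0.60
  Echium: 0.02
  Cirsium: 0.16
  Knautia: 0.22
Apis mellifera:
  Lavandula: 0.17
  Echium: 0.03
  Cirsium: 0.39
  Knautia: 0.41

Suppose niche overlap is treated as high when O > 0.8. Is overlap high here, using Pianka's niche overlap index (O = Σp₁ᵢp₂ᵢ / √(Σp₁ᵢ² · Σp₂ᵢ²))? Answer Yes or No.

No

Σ p₁ᵢp₂ᵢ = 0.1020 + 0.0006 + 0.0624 + 0.0902 = 0.2552
Σp_1ᵢ² = 0.60² + 0.02² + 0.16² + 0.22² = 0.3600 + 0.0004 + 0.0256 + 0.0484 = 0.4344
Σp_2ᵢ² = 0.17² + 0.03² + 0.39² + 0.41² = 0.0289 + 0.0009 + 0.1521 + 0.1681 = 0.3500
O = 0.2552 / √(0.4344 × 0.3500) = 0.2552 / 0.38992 = 0.6545
O = 0.6545 < 0.8 → No.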